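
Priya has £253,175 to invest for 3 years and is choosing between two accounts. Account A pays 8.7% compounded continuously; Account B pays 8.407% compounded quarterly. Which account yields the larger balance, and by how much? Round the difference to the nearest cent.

A: e^(0.087·3) = e^0.261 ≈ 1.29822766543, so 253,175 × 1.29822766543 ≈ 328,678.7892.
B: (1 + 0.0210175)^12 ≈ 1.28350696661, so 253,175 × 1.28350696661 ≈ 324,951.8763.
Difference ≈ 3,726.9129 in favor of A.

Account A, by £3,726.91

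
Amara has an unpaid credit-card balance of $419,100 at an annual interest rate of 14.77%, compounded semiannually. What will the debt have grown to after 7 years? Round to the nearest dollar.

Periodic rate = 14.77%/2 = 0.07385; periods = 2·7 = 14.
A = 419,100·(1 + 0.07385)^14 ≈ 419,100·2.711506816978 ≈ 1,136,392.5070.

$1,136,393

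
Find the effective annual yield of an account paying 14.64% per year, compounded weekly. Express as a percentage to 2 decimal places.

15.74%

One year is 52 periods at 0.00281538 each: (1 + 0.00281538)^52 ≈ 1.157421.
EAR = 1.157421 − 1 ≈ 15.74211%.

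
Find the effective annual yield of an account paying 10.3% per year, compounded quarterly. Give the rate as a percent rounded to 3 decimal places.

10.705%

EAR = (1 + 10.3%/4)^4 − 1 = (1 + 0.02575)^4 − 1.
(1 + 0.02575)^4 ≈ 1.107047, so EAR ≈ 10.70471%.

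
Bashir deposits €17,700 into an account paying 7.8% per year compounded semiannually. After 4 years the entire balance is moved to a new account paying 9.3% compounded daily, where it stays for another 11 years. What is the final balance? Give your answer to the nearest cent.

€66,853.52

Phase 1: 17,700·(1 + 0.039)^8 ≈ 24,037.9621.
Phase 2: 24,037.9621·(1 + 0.093/365)^4015 ≈ 66,853.5249.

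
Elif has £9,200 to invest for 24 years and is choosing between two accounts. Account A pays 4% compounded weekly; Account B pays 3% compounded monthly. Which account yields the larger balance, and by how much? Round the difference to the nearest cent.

A: (1 + 0.04/52)^1248 ≈ 2.6107328268, so 9,200 × 2.6107328268 ≈ 24,018.7420.
B: (1 + 0.0025)^288 ≈ 2.0525881257, so 9,200 × 2.0525881257 ≈ 18,883.8108.
Difference ≈ 5,134.9313 in favor of A.

Account A, by £5,134.93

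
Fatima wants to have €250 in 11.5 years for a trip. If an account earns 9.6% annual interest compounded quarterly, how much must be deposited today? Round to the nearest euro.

€84

Growth factor = (1 + 0.024)^46 ≈ 2.97713141.
P = 250/2.97713141 ≈ 83.9735.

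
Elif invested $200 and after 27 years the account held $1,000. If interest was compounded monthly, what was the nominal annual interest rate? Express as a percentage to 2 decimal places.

5.98%

(1 + r/12)^324 = 1,000/200 = 5.
1 + r/12 = 5^(1/324) ≈ 1.00498, so r/12 ≈ 0.00497976.
r ≈ 12·0.00497976 = 5.97571%.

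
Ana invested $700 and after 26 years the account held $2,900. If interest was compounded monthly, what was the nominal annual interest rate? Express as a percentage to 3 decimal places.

(1 + r/12)^312 = 2,900/700 = 4.14286.
1 + r/12 = 4.14286^(1/312) ≈ 1.004566, so r/12 ≈ 0.00456612.
r ≈ 12·0.00456612 = 5.47934%.

5.479%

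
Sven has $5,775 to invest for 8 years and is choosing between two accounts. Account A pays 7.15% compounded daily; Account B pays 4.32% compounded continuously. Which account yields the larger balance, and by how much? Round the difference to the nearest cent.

Account A, by $2,072.48

Account A growth factor: (1 + 0.0715/365)^2920 ≈ 1.7717078753; balance ≈ 10,231.6130.
Account B growth factor: e^(0.0432·8) = e^0.3456 ≈ 1.412837368; balance ≈ 8,159.1358.
Account A is larger by 2,072.4772.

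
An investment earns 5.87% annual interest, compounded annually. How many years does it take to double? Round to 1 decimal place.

12.2 years

(1 + 0.0587)^t = 2.
t = ln 2 / ln(1 + 0.0587) ≈ 0.69315/0.0570417 ≈ 12.1516.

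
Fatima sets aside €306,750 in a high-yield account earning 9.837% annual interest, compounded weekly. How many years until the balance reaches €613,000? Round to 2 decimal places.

7.04 years

We need (1 + 0.00189173)^(52t) = 1.9984, so 52t = ln 1.9984 / ln 1.001892 ≈ 366.3241.
t ≈ 366.3241/52 = 7.0447 years.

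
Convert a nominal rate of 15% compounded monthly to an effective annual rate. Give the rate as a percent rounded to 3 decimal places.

EAR = (1 + 15%/12)^12 − 1 = (1 + 0.0125)^12 − 1.
(1 + 0.0125)^12 ≈ 1.160755, so EAR ≈ 16.07545%.

16.075%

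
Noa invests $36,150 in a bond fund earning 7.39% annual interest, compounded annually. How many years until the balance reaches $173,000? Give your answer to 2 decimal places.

(1 + 0.0739)^t = 173,000/36,150 = 4.7856.
t·ln(1 + 0.0739) = ln(4.7856); t = 1.5656/0.0712969 ≈ 21.9591.

21.96 years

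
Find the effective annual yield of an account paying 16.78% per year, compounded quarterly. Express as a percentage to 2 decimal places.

EAR = (1 + 16.78%/4)^4 − 1 = (1 + 0.04195)^4 − 1.
(1 + 0.04195)^4 ≈ 1.178657, so EAR ≈ 17.86572%.

17.87%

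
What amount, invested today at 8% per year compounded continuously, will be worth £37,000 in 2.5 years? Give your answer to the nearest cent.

P = A·e^(−rt) = 37,000·e^(−0.2).
e^(−0.2) ≈ 0.81873075308, so P ≈ 30,293.0379.

£30,293.04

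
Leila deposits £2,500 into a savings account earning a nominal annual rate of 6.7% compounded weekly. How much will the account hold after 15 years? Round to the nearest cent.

Periodic rate = 6.7%/52 = 0.00128846; periods = 52·15 = 780.
A = 2,500·(1 + 0.067/52)^780 ≈ 2,500·2.730140584 ≈ 6,825.3515.

£6,825.35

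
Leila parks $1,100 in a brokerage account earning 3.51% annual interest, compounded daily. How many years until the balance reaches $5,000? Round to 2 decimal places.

43.14 years

(1 + 0.0000961644)^(365t) = 5,000/1,100 = 4.5455.
365t·ln(1 + 0.0000961644) = ln(4.5455); 365t = 1.5141/9.61598e-05 ≈ 15745.9600.
t ≈ 43.1396 years.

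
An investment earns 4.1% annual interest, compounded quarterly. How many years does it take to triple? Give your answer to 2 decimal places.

26.93 years

(1 + 0.01025)^(4t) = 3.
4t = ln 3 / ln(1 + 0.01025) ≈ 1.0986/0.0101978 ≈ 107.7301.
t ≈ 26.9325.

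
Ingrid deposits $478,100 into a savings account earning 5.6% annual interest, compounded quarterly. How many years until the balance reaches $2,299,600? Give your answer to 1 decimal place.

We need (1 + 0.014)^(4t) = 4.8099, so 4t = ln 4.8099 / ln 1.014 ≈ 112.9743.
t ≈ 112.9743/4 = 28.2436 years.

28.2 years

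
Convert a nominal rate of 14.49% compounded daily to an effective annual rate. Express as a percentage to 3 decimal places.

15.589%

EAR = (1 + 14.49%/365)^365 − 1 = (1 + 0.000396986)^365 − 1.
(1 + 0.000396986)^365 ≈ 1.155891, so EAR ≈ 15.58907%.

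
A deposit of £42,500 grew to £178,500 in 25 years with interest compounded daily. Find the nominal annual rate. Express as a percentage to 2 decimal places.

(1 + r/365)^9125 = 178,500/42,500 = 4.2.
1 + r/365 = 4.2^(1/9125) ≈ 1.000157, so r/365 ≈ 0.000157282.
r ≈ 365·0.000157282 = 5.74079%.

5.74%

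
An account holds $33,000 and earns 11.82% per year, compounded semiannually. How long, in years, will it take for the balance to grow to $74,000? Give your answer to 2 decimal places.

We need (1 + 0.0591)^(2t) = 2.2424, so 2t = ln 2.2424 / ln 1.0591 ≈ 14.0642.
t ≈ 14.0642/2 = 7.0321 years.

7.03 years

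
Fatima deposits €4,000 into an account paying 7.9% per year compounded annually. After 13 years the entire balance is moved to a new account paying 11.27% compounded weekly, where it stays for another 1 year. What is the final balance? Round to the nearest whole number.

Phase 1: 4,000·(1 + 0.079)^13 ≈ 10,748.2751.
Phase 2: 10,748.2751·(1 + 0.1127/52)^52 ≈ 12,029.0352.

€12,029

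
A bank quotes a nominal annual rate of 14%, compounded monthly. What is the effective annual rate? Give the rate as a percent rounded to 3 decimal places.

EAR = (1 + 14%/12)^12 − 1 = (1 + 0.0116667)^12 − 1.
(1 + 0.0116667)^12 ≈ 1.149342, so EAR ≈ 14.93420%.

14.934%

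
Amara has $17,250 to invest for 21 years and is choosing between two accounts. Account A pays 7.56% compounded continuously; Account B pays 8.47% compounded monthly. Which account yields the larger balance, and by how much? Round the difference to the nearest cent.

Account B, by $17,133.95

Account A growth factor: e^(0.0756·21) = e^1.5876 ≈ 4.8919940424; balance ≈ 84,386.8972.
Account B growth factor: (1 + 0.0847/12)^252 ≈ 5.8852666752; balance ≈ 101,520.8501.
Account B is larger by 17,133.9529.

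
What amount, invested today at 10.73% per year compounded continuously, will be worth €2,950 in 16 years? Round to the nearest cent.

€529.94

P = A·e^(−rt) = 2,950·e^(−1.7168).
e^(−1.7168) ≈ 0.1796400774, so P ≈ 529.9382.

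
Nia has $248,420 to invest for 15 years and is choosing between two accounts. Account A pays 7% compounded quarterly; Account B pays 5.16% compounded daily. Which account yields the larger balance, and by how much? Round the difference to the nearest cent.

Account A, by $164,829.72

A: (1 + 0.0175)^60 ≈ 2.83181627782, so 248,420 × 2.83181627782 ≈ 703,479.7997.
B: (1 + 0.0516/365)^5475 ≈ 2.16830399972, so 248,420 × 2.16830399972 ≈ 538,650.0796.
Difference ≈ 164,829.7201 in favor of A.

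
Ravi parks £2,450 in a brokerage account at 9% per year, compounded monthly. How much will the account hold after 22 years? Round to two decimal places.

£17,614.10

Periodic rate = 9%/12 = 0.0075; periods = 12·22 = 264.
A = 2,450·(1 + 0.0075)^264 ≈ 2,450·7.189430184 ≈ 17,614.1040.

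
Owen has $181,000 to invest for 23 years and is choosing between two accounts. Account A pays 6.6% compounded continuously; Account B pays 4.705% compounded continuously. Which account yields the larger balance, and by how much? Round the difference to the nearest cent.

Account A, by $291,785.12

A: e^(0.066·23) = e^1.518 ≈ 4.56308988311, so 181,000 × 4.56308988311 ≈ 825,919.2688.
B: e^(0.04705·23) = e^1.08215 ≈ 2.95101742287, so 181,000 × 2.95101742287 ≈ 534,134.1535.
Difference ≈ 291,785.1153 in favor of A.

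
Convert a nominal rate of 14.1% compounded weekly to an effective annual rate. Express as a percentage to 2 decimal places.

15.12%

One year is 52 periods at 0.00271154 each: (1 + 0.00271154)^52 ≈ 1.151205.
EAR = 1.151205 − 1 ≈ 15.12050%.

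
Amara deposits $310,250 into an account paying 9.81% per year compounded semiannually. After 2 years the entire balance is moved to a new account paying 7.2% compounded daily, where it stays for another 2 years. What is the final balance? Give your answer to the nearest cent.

$433,939.10

Phase 1: 310,250·(1 + 0.04905)^4 ≈ 375,747.8832.
Phase 2: 375,747.8832·(1 + 0.072/365)^730 ≈ 433,939.0967.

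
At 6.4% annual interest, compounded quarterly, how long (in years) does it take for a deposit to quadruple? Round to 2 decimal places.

21.83 years

(1 + 0.016)^(4t) = 4.
4t = ln 4 / ln(1 + 0.016) ≈ 1.3863/0.0158733 ≈ 87.3347.
t ≈ 21.8337.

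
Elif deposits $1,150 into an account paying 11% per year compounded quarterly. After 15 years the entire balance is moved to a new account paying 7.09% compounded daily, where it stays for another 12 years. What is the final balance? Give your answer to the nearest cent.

After 15 years at 11%: 1,150 × 5.0922513606 ≈ 5,856.0891.
Then 12 years at 7.09%: 5,856.0891 × 2.3413258658 ≈ 13,711.0128.

$13,711.01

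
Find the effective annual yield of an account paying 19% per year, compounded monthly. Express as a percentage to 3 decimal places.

20.745%

EAR = (1 + 19%/12)^12 − 1 = (1 + 0.0158333)^12 − 1.
(1 + 0.0158333)^12 ≈ 1.207451, so EAR ≈ 20.74510%.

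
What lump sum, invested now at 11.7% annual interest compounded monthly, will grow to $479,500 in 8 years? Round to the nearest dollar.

$188,911

Growth factor = (1 + 0.00975)^96 ≈ 2.53822862065.
P = 479,500/2.53822862065 ≈ 188,911.2730.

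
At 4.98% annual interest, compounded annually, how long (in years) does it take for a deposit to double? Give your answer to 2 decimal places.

14.26 years

(1 + 0.0498)^t = 2.
t = ln 2 / ln(1 + 0.0498) ≈ 0.69315/0.0485997 ≈ 14.2624.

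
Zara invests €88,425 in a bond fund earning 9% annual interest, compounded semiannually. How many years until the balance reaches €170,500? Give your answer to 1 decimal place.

7.5 years

(1 + 0.045)^(2t) = 170,500/88,425 = 1.9282.
2t·ln(1 + 0.045) = ln(1.9282); 2t = 0.65658/0.0440169 ≈ 14.9166.
t ≈ 7.4583 years.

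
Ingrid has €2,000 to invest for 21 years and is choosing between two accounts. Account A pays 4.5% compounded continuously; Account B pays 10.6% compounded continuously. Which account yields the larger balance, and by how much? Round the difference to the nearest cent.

Account B, by €13,379.86

A: e^(0.045·21) = e^0.945 ≈ 2.572813379, so 2,000 × 2.572813379 ≈ 5,145.6268.
B: e^(0.106·21) = e^2.226 ≈ 9.262740915, so 2,000 × 9.262740915 ≈ 18,525.4818.
Difference ≈ 13,379.8551 in favor of B.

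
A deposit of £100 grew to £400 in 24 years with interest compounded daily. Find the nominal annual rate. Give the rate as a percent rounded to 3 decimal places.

(1 + r/365)^8760 = 400/100 = 4.
1 + r/365 = 4^(1/8760) ≈ 1.000158, so r/365 ≈ 0.000158265.
r ≈ 365·0.000158265 = 5.77668%.

5.777%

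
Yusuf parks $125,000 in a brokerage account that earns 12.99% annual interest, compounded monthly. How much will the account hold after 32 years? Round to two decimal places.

$7,807,000.54

Periodic rate = 12.99%/12 = 0.010825; periods = 12·32 = 384.
A = 125,000·(1 + 0.010825)^384 ≈ 125,000·62.45600435724 ≈ 7,807,000.5447.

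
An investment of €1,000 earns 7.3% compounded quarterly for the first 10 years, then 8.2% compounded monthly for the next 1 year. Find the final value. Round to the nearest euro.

€2,237

After 10 years at 7.3%: 1,000 × 2.061468725 ≈ 2,061.4687.
Then 1 years at 8.2%: 2,061.4687 × 1.085153122 ≈ 2,237.0092.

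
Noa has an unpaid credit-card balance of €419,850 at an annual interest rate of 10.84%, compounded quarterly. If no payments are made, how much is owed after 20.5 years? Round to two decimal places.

Periodic rate = 10.84%/4 = 0.0271; periods = 4·20.5 = 82.
A = 419,850·(1 + 0.0271)^82 ≈ 419,850·8.958675295293 ≈ 3,761,299.8227.

€3,761,299.82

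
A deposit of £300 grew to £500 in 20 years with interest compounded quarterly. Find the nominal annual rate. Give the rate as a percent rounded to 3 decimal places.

(1 + r/4)^80 = 500/300 = 1.66667.
1 + r/4 = 1.66667^(1/80) ≈ 1.006406, so r/4 ≈ 0.00640575.
r ≈ 4·0.00640575 = 2.56230%.

2.562%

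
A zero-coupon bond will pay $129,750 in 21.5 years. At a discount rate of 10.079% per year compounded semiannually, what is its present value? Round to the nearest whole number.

$15,665

Periodic rate = 10.079%/2 = 0.050395; 43 periods.
P = 129,750/(1 + 0.050395)^43 ≈ 129,750/8.28254433359 ≈ 15,665.4761.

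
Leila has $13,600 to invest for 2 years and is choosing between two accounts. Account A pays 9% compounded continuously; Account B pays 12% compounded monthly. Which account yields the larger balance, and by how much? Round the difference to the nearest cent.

Account B, by $986.24

Account A growth factor: e^(0.09·2) = e^0.18 ≈ 1.1972173631; balance ≈ 16,282.1561.
Account B growth factor: (1 + 0.01)^24 ≈ 1.2697346485; balance ≈ 17,268.3912.
Account B is larger by 986.2351.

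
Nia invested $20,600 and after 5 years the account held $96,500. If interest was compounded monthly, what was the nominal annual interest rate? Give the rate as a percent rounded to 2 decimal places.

(1 + r/12)^60 = 96,500/20,600 = 4.68447.
1 + r/12 = 4.68447^(1/60) ≈ 1.026072, so r/12 ≈ 0.0260716.
r ≈ 12·0.0260716 = 31.28592%.

31.29%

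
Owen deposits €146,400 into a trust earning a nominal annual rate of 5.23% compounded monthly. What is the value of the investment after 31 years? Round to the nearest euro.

€738,130

Growth factor = (1 + 0.0523/12)^372 ≈ 5.04187052536.
A ≈ 146,400 × 5.04187052536 ≈ 738,129.8449.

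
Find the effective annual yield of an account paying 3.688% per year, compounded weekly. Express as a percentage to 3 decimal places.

EAR = (1 + 3.688%/52)^52 − 1 = (1 + 0.000709231)^52 − 1.
(1 + 0.000709231)^52 ≈ 1.037555, so EAR ≈ 3.75549%.

3.755%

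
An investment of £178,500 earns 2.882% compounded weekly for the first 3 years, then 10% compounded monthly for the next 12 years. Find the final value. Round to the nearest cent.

Phase 1: 178,500·(1 + 0.02882/52)^156 ≈ 194,615.2730.
Phase 2: 194,615.2730·(1 + 0.1/12)^144 ≈ 642,940.5457.

£642,940.55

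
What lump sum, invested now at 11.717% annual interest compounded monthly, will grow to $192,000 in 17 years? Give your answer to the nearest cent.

$26,450.29

Periodic rate = 11.717%/12 = 0.00976417; 204 periods.
P = 192,000/(1 + 0.11717/12)^204 ≈ 192,000/7.25889975623 ≈ 26,450.2895.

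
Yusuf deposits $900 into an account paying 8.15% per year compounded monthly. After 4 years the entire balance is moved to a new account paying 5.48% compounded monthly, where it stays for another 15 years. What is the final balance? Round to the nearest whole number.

Phase 1: 900·(1 + 0.0815/12)^48 ≈ 1,245.5005.
Phase 2: 1,245.5005·(1 + 0.0548/12)^180 ≈ 2,828.2728.

$2,828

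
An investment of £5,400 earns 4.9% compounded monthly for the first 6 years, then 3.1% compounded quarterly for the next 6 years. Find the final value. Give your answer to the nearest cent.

£8,715.33

After 6 years at 4.9%: 5,400 × 1.340980924 ≈ 7,241.2970.
Then 6 years at 3.1%: 7,241.2970 × 1.203558942 ≈ 8,715.3277.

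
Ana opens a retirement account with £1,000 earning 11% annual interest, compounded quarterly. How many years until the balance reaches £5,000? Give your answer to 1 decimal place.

We need (1 + 0.0275)^(4t) = 5, so 4t = ln 5 / ln 1.0275 ≈ 59.3261.
t ≈ 59.3261/4 = 14.8315 years.

14.8 years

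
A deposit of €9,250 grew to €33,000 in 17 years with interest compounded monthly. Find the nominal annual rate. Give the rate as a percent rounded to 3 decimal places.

(1 + r/12)^204 = 33,000/9,250 = 3.56757.
1 + r/12 = 3.56757^(1/204) ≈ 1.006254, so r/12 ≈ 0.0062542.
r ≈ 12·0.0062542 = 7.50504%.

7.505%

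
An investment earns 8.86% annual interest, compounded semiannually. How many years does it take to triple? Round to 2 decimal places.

(1 + 0.0443)^(2t) = 3.
2t = ln 3 / ln(1 + 0.0443) ≈ 1.0986/0.0433468 ≈ 25.3447.
t ≈ 12.6724.

12.67 years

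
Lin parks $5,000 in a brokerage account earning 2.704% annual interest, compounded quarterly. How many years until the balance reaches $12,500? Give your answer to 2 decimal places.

34.00 years

We need (1 + 0.00676)^(4t) = 2.5, so 4t = ln 2.5 / ln 1.00676 ≈ 136.0036.
t ≈ 136.0036/4 = 34.0009 years.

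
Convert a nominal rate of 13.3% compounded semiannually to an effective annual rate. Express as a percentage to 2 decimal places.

13.74%

EAR = (1 + 13.3%/2)^2 − 1 = (1 + 0.0665)^2 − 1.
(1 + 0.0665)^2 ≈ 1.137422, so EAR ≈ 13.74222%.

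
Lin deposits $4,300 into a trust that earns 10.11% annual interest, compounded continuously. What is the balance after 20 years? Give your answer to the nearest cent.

$32,479.69

A = P·e^(rt) = 4,300·e^(0.1011·20) = 4,300·e^2.022.
e^2.022 ≈ 7.5534166702, so A ≈ 32,479.6917.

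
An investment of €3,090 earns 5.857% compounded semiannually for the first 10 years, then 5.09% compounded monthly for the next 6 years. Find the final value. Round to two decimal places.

After 10 years at 5.857%: 3,090 × 1.781200773 ≈ 5,503.9104.
Then 6 years at 5.09%: 5,503.9104 × 1.356291481 ≈ 7,464.9068.

€7,464.91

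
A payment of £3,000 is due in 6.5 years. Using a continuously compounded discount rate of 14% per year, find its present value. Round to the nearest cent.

£1,207.57

P = A·e^(−rt) = 3,000·e^(−0.91).
e^(−0.91) ≈ 0.402524224, so P ≈ 1,207.5727.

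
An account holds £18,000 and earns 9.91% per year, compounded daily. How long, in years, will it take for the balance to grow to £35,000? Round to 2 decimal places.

6.71 years

We need (1 + 0.000271507)^(365t) = 1.9444, so 365t = ln 1.9444 / ln 1.000272 ≈ 2449.5388.
t ≈ 2449.5388/365 = 6.7111 years.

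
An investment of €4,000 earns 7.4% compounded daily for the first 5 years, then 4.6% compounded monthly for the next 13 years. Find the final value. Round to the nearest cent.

€10,518.27

Phase 1: 4,000·(1 + 0.074/365)^1825 ≈ 5,790.7213.
Phase 2: 5,790.7213·(1 + 0.046/12)^156 ≈ 10,518.2686.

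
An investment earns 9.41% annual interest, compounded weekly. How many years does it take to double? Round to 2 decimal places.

7.37 years

(1 + 0.00180962)^(52t) = 2.
52t = ln 2 / ln(1 + 0.00180962) ≈ 0.69315/0.00180798 ≈ 383.3821.
t ≈ 7.3727.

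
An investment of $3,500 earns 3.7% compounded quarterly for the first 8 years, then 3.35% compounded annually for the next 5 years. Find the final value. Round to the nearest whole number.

$5,541

After 8 years at 3.7%: 3,500 × 1.342642093 ≈ 4,699.2473.
Then 5 years at 3.35%: 4,699.2473 × 1.179104793 ≈ 5,540.9050.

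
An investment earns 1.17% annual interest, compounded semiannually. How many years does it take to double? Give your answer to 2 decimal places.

(1 + 0.00585)^(2t) = 2.
2t = ln 2 / ln(1 + 0.00585) ≈ 0.69315/0.00583296 ≈ 118.8329.
t ≈ 59.4165.

59.42 years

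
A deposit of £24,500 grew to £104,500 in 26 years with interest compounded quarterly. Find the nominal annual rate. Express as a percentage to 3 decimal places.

5.618%

The 104-period growth factor is 104,500/24,500 = 4.26531.
r/4 = 4.26531^(1/104) − 1 ≈ 0.014045, so r ≈ 4·0.014045 = 5.61799%.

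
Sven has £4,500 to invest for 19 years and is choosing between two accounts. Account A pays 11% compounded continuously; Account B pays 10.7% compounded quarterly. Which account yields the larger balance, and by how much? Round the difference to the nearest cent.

Account A growth factor: e^(0.11·19) = e^2.09 ≈ 8.0849151643; balance ≈ 36,382.1182.
Account B growth factor: (1 + 0.02675)^76 ≈ 7.4356352217; balance ≈ 33,460.3585.
Account A is larger by 2,921.7597.

Account A, by £2,921.76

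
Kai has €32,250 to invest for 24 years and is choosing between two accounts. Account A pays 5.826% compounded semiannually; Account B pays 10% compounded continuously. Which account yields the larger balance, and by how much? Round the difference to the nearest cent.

A: (1 + 0.02913)^48 ≈ 3.96799800165, so 32,250 × 3.96799800165 ≈ 127,967.9356.
B: e^(0.1·24) = e^2.4 ≈ 11.0231763806, so 32,250 × 11.0231763806 ≈ 355,497.4383.
Difference ≈ 227,529.5027 in favor of B.

Account B, by €227,529.50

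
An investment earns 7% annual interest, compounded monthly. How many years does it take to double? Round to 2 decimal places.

(1 + 0.00583333)^(12t) = 2.
12t = ln 2 / ln(1 + 0.00583333) ≈ 0.69315/0.00581639 ≈ 119.1715.
t ≈ 9.9310.

9.93 years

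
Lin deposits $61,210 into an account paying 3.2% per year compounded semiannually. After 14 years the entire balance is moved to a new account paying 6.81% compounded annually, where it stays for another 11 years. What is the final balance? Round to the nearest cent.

$197,050.38

After 14 years at 3.2%: 61,210 × 1.55963805197 ≈ 95,465.4452.
Then 11 years at 6.81%: 95,465.4452 × 2.06410157737 ≈ 197,050.3759.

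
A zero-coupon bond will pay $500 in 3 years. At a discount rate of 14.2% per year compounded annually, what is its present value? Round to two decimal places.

Growth factor = (1 + 0.142)^3 ≈ 1.48935529.
P = 500/1.48935529 ≈ 335.7157.

$335.72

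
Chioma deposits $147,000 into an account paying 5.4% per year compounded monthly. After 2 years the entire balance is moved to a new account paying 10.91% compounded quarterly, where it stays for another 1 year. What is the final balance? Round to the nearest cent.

Phase 1: 147,000·(1 + 0.0045)^24 ≈ 163,725.3475.
Phase 2: 163,725.3475·(1 + 0.027275)^4 ≈ 182,331.9587.

$182,331.96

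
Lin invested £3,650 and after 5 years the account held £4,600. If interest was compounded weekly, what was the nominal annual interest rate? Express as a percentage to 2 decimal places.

4.63%

The 260-period growth factor is 4,600/3,650 = 1.26027.
r/52 = 1.26027^(1/260) − 1 ≈ 0.000890123, so r ≈ 52·0.000890123 = 4.62864%.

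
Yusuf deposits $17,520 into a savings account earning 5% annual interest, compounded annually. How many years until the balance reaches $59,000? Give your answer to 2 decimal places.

24.89 years

We need (1 + 0.05)^t = 3.3676, so t = ln 3.3676 / ln 1.05 ≈ 24.8860.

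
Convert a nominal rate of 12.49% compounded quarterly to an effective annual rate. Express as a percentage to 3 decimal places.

One year is 4 periods at 0.031225 each: (1 + 0.031225)^4 ≈ 1.130873.
EAR = 1.130873 − 1 ≈ 13.08727%.

13.087%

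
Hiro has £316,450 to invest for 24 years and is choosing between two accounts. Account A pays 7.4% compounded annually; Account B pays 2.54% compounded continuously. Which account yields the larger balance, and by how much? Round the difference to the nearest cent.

Account A growth factor: (1 + 0.074)^24 ≈ 5.547569512028; balance ≈ 1,755,528.3721.
Account B growth factor: e^(0.0254·24) = e^0.6096 ≈ 1.83969537344; balance ≈ 582,171.6009.
Account A is larger by 1,173,356.7712.

Account A, by £1,173,356.77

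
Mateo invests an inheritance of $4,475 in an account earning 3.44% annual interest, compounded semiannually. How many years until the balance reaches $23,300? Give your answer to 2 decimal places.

48.37 years

We need (1 + 0.0172)^(2t) = 5.2067, so 2t = ln 5.2067 / ln 1.0172 ≈ 96.7498.
t ≈ 96.7498/2 = 48.3749 years.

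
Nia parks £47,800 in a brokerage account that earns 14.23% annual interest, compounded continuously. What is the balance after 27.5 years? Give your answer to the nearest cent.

A = P·e^(rt) = 47,800·e^(0.1423·27.5) = 47,800·e^3.91325.
e^3.91325 ≈ 50.06138738188, so A ≈ 2,392,934.3169.

£2,392,934.32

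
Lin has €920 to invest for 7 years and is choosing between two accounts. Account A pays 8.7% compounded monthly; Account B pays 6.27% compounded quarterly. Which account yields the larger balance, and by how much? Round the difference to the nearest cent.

Account A, by €265.72

A: (1 + 0.00725)^84 ≈ 1.834556912, so 920 × 1.834556912 ≈ 1,687.7924.
B: (1 + 0.015675)^28 ≈ 1.545729011, so 920 × 1.545729011 ≈ 1,422.0707.
Difference ≈ 265.7217 in favor of A.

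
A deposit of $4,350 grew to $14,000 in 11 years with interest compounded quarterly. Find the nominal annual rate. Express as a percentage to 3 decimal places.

(1 + r/4)^44 = 14,000/4,350 = 3.21839.
1 + r/4 = 3.21839^(1/44) ≈ 1.026921, so r/4 ≈ 0.0269215.
r ≈ 4·0.0269215 = 10.76860%.

10.769%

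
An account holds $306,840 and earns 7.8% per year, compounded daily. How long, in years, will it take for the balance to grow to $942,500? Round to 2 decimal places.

We need (1 + 0.000213699)^(365t) = 3.0716, so 365t = ln 3.0716 / ln 1.000214 ≈ 5251.9260.
t ≈ 5251.9260/365 = 14.3888 years.

14.39 years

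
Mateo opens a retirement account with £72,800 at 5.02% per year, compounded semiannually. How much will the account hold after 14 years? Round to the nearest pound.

Growth factor = (1 + 0.0251)^28 ≈ 2.00195604799.
A ≈ 72,800 × 2.00195604799 ≈ 145,742.4003.

£145,742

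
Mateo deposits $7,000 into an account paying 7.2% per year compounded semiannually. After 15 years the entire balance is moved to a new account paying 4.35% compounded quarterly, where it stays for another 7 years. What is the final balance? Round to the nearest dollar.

Phase 1: 7,000·(1 + 0.036)^30 ≈ 20,225.1012.
Phase 2: 20,225.1012·(1 + 0.010875)^28 ≈ 27,379.1193.

$27,379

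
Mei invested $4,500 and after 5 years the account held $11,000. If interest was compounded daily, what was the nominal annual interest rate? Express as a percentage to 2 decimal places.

The 1825-period growth factor is 11,000/4,500 = 2.44444.
r/365 = 2.44444^(1/1825) − 1 ≈ 0.000489883, so r ≈ 365·0.000489883 = 17.88074%.

17.88%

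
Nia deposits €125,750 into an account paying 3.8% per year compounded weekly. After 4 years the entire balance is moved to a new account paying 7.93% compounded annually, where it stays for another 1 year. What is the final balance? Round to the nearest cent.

€157,993.36

After 4 years at 3.8%: 125,750 × 1.16409561404 ≈ 146,385.0235.
Then 1 years at 7.93%: 146,385.0235 × 1.0793 ≈ 157,993.3558.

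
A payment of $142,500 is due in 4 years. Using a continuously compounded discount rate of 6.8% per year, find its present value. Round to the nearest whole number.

P = A·e^(−rt) = 142,500·e^(−0.272).
e^(−0.272) ≈ 0.76185426109, so P ≈ 108,564.2322.

$108,564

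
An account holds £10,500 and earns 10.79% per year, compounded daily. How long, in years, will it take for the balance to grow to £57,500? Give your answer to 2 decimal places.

15.76 years

We need (1 + 0.000295616)^(365t) = 5.4762, so 365t = ln 5.4762 / ln 1.000296 ≈ 5752.9311.
t ≈ 5752.9311/365 = 15.7615 years.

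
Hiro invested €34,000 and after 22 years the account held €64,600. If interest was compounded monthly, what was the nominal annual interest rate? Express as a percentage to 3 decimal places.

2.921%

The 264-period growth factor is 64,600/34,000 = 1.9.
r/12 = 1.9^(1/264) − 1 ≈ 0.00243422, so r ≈ 12·0.00243422 = 2.92107%.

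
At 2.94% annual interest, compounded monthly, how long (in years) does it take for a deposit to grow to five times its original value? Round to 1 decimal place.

54.8 years

(1 + 0.00245)^(12t) = 5.
12t = ln 5 / ln(1 + 0.00245) ≈ 1.6094/0.002447 ≈ 657.7178.
t ≈ 54.8098.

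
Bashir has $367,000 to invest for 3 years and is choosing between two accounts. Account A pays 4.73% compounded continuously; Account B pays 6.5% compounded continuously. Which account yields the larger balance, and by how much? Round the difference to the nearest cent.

Account B, by $23,065.80

Account A growth factor: e^(0.0473·3) = e^0.1419 ≈ 1.15246139663; balance ≈ 422,953.3326.
Account B growth factor: e^(0.065·3) = e^0.195 ≈ 1.21531098649; balance ≈ 446,019.1320.
Account B is larger by 23,065.7995.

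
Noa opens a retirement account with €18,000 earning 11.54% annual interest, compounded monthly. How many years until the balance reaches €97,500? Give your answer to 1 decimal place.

We need (1 + 0.00961667)^(12t) = 5.4167, so 12t = ln 5.4167 / ln 1.009617 ≈ 176.5260.
t ≈ 176.5260/12 = 14.7105 years.

14.7 years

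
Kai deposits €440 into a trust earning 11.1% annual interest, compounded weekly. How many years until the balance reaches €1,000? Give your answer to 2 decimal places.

7.40 years

(1 + 0.00213462)^(52t) = 1,000/440 = 2.2727.
52t·ln(1 + 0.00213462) = ln(2.2727); 52t = 0.82098/0.00213234 ≈ 385.0138.
t ≈ 7.4041 years.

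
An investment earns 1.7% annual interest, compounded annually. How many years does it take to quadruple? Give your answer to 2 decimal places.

(1 + 0.017)^t = 4.
t = ln 4 / ln(1 + 0.017) ≈ 1.3863/0.0168571 ≈ 82.2379.

82.24 years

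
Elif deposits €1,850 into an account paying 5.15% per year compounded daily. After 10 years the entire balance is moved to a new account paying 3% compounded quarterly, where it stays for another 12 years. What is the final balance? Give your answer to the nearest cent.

€4,431.80

Phase 1: 1,850·(1 + 0.0515/365)^3650 ≈ 3,096.1187.
Phase 2: 3,096.1187·(1 + 0.0075)^48 ≈ 4,431.8009.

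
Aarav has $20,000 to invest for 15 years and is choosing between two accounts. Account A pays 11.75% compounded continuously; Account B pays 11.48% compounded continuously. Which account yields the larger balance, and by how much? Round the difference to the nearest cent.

Account A, by $4,625.56

Account A growth factor: e^(0.1175·15) = e^1.7625 ≈ 5.8269866669; balance ≈ 116,539.7333.
Account B growth factor: e^(0.1148·15) = e^1.722 ≈ 5.59570869771; balance ≈ 111,914.1740.
Account A is larger by 4,625.5594.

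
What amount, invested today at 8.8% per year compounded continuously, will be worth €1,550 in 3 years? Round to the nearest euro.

P = A·e^(−rt) = 1,550·e^(−0.264).
e^(−0.264) ≈ 0.7679735397, so P ≈ 1,190.3590.

€1,190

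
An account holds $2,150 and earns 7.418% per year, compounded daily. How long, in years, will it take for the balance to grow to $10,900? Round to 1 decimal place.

(1 + 0.000203233)^(365t) = 10,900/2,150 = 5.0698.
365t·ln(1 + 0.000203233) = ln(5.0698); 365t = 1.6233/0.000203212 ≈ 7988.1755.
t ≈ 21.8854 years.

21.9 years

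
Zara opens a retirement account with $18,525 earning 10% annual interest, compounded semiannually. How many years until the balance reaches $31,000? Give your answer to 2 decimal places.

We need (1 + 0.05)^(2t) = 1.6734, so 2t = ln 1.6734 / ln 1.05 ≈ 10.5527.
t ≈ 10.5527/2 = 5.2763 years.

5.28 years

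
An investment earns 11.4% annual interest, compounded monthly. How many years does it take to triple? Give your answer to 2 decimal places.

9.68 years

(1 + 0.0095)^(12t) = 3.
12t = ln 3 / ln(1 + 0.0095) ≈ 1.0986/0.00945516 ≈ 116.1918.
t ≈ 9.6827.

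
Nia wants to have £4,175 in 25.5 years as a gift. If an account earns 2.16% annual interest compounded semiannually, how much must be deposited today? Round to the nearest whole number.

£2,414

Growth factor = (1 + 0.0108)^51 ≈ 1.729525205.
P = 4,175/1.729525205 ≈ 2,413.9573.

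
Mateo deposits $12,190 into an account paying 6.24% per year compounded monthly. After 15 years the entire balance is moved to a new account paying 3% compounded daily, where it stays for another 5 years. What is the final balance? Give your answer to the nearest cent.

$36,023.97

Phase 1: 12,190·(1 + 0.0052)^180 ≈ 31,006.3105.
Phase 2: 31,006.3105·(1 + 0.03/365)^1825 ≈ 36,023.9712.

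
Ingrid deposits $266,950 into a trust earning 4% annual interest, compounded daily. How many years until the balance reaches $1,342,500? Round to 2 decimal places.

(1 + 0.000109589)^(365t) = 1,342,500/266,950 = 5.029.
365t·ln(1 + 0.000109589) = ln(5.029); 365t = 1.6152/0.000109583 ≈ 14739.7581.
t ≈ 40.3829 years.

40.38 years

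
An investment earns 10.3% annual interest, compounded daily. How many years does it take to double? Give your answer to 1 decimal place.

6.7 years

(1 + 0.000282192)^(365t) = 2.
365t = ln 2 / ln(1 + 0.000282192) ≈ 0.69315/0.000282152 ≈ 2456.6448.
t ≈ 6.7305.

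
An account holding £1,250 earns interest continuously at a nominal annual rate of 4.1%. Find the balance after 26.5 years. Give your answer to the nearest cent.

A = P·e^(rt) = 1,250·e^(0.041·26.5) = 1,250·e^1.0865.
e^1.0865 ≈ 2.96388231, so A ≈ 3,704.8529.

£3,704.85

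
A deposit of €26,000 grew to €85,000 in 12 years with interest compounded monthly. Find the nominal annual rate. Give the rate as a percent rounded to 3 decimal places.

9.912%

(1 + r/12)^144 = 85,000/26,000 = 3.26923.
1 + r/12 = 3.26923^(1/144) ≈ 1.00826, so r/12 ≈ 0.00826.
r ≈ 12·0.00826 = 9.91200%.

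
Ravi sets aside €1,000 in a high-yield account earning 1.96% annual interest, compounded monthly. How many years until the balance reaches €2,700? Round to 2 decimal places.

50.72 years

(1 + 0.00163333)^(12t) = 2,700/1,000 = 2.7.
12t·ln(1 + 0.00163333) = ln(2.7); 12t = 0.99325/0.001632 ≈ 608.6098.
t ≈ 50.7175 years.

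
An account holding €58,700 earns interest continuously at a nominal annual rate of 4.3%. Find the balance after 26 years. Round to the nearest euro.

€179,547

A = P·e^(rt) = 58,700·e^(0.043·26) = 58,700·e^1.118.
e^1.118 ≈ 3.05873062051, so A ≈ 179,547.4874.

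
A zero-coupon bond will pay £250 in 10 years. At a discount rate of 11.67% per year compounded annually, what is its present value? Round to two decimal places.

£82.90

Growth factor = (1 + 0.1167)^10 ≈ 3.01554047.
P = 250/3.01554047 ≈ 82.9039.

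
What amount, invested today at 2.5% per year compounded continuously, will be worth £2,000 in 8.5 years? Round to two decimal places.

£1,617.12

P = A·e^(−rt) = 2,000·e^(−0.2125).
e^(−0.2125) ≈ 0.8085603163, so P ≈ 1,617.1206.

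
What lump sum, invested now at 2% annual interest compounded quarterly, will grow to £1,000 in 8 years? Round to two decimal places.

Periodic rate = 2%/4 = 0.005; 32 periods.
P = 1,000/(1 + 0.005)^32 ≈ 1,000/1.17304312 ≈ 852.4836.

£852.48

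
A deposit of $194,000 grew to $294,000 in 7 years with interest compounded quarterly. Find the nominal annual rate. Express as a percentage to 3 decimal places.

The 28-period growth factor is 294,000/194,000 = 1.51546.
r/4 = 1.51546^(1/28) − 1 ≈ 0.014958, so r ≈ 4·0.014958 = 5.98319%.

5.983%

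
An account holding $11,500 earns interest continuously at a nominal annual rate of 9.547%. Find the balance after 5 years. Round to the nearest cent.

A = P·e^(rt) = 11,500·e^(0.09547·5) = 11,500·e^0.47735.
e^0.47735 ≈ 1.6117974745, so A ≈ 18,535.6710.

$18,535.67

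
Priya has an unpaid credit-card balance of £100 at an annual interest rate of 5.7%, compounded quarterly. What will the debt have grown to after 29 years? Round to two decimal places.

Growth factor = (1 + 0.01425)^116 ≈ 5.16204635.
A ≈ 100 × 5.16204635 ≈ 516.2046.

£516.20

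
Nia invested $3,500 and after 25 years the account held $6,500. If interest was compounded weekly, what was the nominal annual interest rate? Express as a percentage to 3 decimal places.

The 1300-period growth factor is 6,500/3,500 = 1.85714.
r/52 = 1.85714^(1/1300) − 1 ≈ 0.000476297, so r ≈ 52·0.000476297 = 2.47675%.

2.477%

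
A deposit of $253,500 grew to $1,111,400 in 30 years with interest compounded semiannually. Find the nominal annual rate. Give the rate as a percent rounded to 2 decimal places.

(1 + r/2)^60 = 1,111,400/253,500 = 4.38422.
1 + r/2 = 4.38422^(1/60) ≈ 1.024939, so r/2 ≈ 0.0249394.
r ≈ 2·0.0249394 = 4.98789%.

4.99%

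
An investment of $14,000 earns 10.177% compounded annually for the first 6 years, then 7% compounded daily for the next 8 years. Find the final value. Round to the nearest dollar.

After 6 years at 10.177%: 14,000 × 1.7887335672 ≈ 25,042.2699.
Then 8 years at 7%: 25,042.2699 × 1.7505785061 ≈ 43,838.4595.

$43,838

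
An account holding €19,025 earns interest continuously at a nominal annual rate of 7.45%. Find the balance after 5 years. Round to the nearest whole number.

A = P·e^(rt) = 19,025·e^(0.0745·5) = 19,025·e^0.3725.
e^0.3725 ≈ 1.4513584791, so A ≈ 27,612.0951.

€27,612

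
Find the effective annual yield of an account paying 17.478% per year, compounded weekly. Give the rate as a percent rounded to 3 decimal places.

EAR = (1 + 17.478%/52)^52 − 1 = (1 + 0.00336115)^52 − 1.
(1 + 0.00336115)^52 ≈ 1.190635, so EAR ≈ 19.06352%.

19.064%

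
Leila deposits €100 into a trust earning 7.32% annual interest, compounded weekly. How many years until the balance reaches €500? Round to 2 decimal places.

We need (1 + 0.00140769)^(52t) = 5, so 52t = ln 5 / ln 1.001408 ≈ 1144.1211.
t ≈ 1144.1211/52 = 22.0023 years.

22.00 years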